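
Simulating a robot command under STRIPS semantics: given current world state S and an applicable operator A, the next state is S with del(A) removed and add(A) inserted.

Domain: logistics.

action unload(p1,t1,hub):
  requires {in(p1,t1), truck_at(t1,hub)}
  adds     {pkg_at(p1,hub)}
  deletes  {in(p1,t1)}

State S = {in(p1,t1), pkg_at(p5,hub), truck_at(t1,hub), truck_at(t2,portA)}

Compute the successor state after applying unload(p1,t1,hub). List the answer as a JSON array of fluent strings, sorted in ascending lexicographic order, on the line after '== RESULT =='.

Progress:
  pre ⊆ S: {in(p1,t1), truck_at(t1,hub)} ⊆ S  — applicable
  S \ del = {pkg_at(p5,hub), truck_at(t1,hub), truck_at(t2,portA)}
  ∪ add   = {pkg_at(p1,hub), pkg_at(p5,hub), truck_at(t1,hub), truck_at(t2,portA)}

== RESULT ==
["pkg_at(p1,hub)", "pkg_at(p5,hub)", "truck_at(t1,hub)", "truck_at(t2,portA)"]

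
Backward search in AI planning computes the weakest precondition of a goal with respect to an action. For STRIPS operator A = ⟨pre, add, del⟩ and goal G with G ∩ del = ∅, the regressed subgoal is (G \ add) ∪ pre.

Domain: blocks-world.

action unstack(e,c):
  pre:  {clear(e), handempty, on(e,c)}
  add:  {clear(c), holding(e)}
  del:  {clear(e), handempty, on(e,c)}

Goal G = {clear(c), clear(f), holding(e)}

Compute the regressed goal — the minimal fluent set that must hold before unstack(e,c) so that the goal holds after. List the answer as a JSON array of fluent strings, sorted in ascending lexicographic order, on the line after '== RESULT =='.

Compute (G \ add) ∪ pre:
  G ∩ del = {}  (empty — regression defined)
  G \ add = {clear(c), clear(f), holding(e)} \ {clear(c), holding(e)} = {clear(f)}
  ∪ pre   = {clear(f)} ∪ {clear(e), handempty, on(e,c)}
          = {clear(e), clear(f), handempty, on(e,c)}

== RESULT ==
["clear(e)", "clear(f)", "handempty", "on(e,c)"]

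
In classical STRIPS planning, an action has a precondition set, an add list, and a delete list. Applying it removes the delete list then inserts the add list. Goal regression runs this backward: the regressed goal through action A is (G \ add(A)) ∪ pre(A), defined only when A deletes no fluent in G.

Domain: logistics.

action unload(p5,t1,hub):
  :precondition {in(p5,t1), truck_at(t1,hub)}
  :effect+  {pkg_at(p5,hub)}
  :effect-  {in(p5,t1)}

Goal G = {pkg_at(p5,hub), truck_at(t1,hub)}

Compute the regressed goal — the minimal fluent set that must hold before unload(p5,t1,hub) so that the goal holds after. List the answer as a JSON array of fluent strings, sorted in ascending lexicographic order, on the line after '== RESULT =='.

Compute (G \ add) ∪ pre:
  G ∩ del = {}  (empty — regression defined)
  G \ add = {pkg_at(p5,hub), truck_at(t1,hub)} \ {pkg_at(p5,hub)} = {truck_at(t1,hub)}
  ∪ pre   = {truck_at(t1,hub)} ∪ {in(p5,t1), truck_at(t1,hub)}
          = {in(p5,t1), truck_at(t1,hub)}

== RESULT ==
["in(p5,t1)", "truck_at(t1,hub)"]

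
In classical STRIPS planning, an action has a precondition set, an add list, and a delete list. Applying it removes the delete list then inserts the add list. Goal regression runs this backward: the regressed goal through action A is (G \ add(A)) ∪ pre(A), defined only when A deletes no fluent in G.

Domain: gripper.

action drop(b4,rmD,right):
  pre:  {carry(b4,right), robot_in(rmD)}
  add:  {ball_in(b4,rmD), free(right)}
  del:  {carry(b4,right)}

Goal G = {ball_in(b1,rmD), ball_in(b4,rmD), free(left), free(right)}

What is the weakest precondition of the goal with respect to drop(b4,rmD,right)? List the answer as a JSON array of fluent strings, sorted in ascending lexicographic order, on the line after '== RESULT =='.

Compute (G \ add) ∪ pre:
  G ∩ del = {}  (empty — regression defined)
  G \ add = {ball_in(b1,rmD), ball_in(b4,rmD), free(left), free(right)} \ {ball_in(b4,rmD), free(right)} = {ball_in(b1,rmD), free(left)}
  ∪ pre   = {ball_in(b1,rmD), free(left)} ∪ {carry(b4,right), robot_in(rmD)}
          = {ball_in(b1,rmD), carry(b4,right), free(left), robot_in(rmD)}

== RESULT ==
["ball_in(b1,rmD)", "carry(b4,right)", "free(left)", "robot_in(rmD)"]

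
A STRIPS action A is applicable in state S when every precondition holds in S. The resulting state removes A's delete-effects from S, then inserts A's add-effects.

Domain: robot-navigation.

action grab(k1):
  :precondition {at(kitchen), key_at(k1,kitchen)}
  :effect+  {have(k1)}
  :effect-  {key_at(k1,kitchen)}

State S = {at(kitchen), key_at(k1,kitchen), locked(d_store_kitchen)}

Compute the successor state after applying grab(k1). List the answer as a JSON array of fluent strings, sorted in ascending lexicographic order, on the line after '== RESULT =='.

Progress:
  pre ⊆ S: {at(kitchen), key_at(k1,kitchen)} ⊆ S  — applicable
  S \ del = {at(kitchen), locked(d_store_kitchen)}
  ∪ add   = {at(kitchen), have(k1), locked(d_store_kitchen)}

== RESULT ==
["at(kitchen)", "have(k1)", "locked(d_store_kitchen)"]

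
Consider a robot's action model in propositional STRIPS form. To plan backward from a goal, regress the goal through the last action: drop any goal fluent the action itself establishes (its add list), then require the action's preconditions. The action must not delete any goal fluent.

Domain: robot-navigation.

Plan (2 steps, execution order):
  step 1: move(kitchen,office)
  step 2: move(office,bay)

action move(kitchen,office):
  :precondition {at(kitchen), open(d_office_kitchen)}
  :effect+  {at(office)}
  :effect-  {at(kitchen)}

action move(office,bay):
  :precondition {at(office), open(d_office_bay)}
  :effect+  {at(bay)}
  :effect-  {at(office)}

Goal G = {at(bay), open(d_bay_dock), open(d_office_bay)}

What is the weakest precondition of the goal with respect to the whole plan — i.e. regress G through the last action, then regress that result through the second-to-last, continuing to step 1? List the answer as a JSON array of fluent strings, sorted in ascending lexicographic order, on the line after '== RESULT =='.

Regress step by step:
  through step 2 (move(office,bay)): drop {at(bay)}, keep {open(d_bay_dock), open(d_office_bay)}, require {at(office), open(d_office_bay)}
    → {at(office), open(d_bay_dock), open(d_office_bay)}
  through step 1 (move(kitchen,office)): drop {at(office)}, keep {open(d_bay_dock), open(d_office_bay)}, require {at(kitchen), open(d_office_kitchen)}
    → {at(kitchen), open(d_bay_dock), open(d_office_bay), open(d_office_kitchen)}

== RESULT ==
["at(kitchen)", "open(d_bay_dock)", "open(d_office_bay)", "open(d_office_kitchen)"]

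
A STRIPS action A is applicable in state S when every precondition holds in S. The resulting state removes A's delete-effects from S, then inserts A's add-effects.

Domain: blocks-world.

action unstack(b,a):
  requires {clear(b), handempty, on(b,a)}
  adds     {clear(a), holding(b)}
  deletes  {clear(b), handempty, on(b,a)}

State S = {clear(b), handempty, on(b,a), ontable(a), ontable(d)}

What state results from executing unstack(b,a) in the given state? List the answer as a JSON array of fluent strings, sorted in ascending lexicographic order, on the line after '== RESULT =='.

Progress:
  pre ⊆ S: {clear(b), handempty, on(b,a)} ⊆ S  — applicable
  S \ del = {ontable(a), ontable(d)}
  ∪ add   = {clear(a), holding(b), ontable(a), ontable(d)}

== RESULT ==
["clear(a)", "holding(b)", "ontable(a)", "ontable(d)"]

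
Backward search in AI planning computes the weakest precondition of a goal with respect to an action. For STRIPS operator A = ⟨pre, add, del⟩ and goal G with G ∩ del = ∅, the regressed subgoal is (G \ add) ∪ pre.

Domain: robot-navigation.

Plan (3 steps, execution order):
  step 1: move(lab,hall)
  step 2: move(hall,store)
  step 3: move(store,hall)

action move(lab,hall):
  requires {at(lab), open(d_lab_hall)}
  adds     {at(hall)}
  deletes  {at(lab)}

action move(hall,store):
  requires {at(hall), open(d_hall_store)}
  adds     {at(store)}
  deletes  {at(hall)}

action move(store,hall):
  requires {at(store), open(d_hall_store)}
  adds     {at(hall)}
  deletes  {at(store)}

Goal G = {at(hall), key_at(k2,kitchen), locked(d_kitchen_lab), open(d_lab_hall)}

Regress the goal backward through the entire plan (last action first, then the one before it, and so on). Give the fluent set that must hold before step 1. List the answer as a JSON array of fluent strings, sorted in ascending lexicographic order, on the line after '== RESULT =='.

Regress step by step:
  through step 3 (move(store,hall)): drop {at(hall)}, keep {key_at(k2,kitchen), locked(d_kitchen_lab), open(d_lab_hall)}, require {at(store), open(d_hall_store)}
    → {at(store), key_at(k2,kitchen), locked(d_kitchen_lab), open(d_hall_store), open(d_lab_hall)}
  through step 2 (move(hall,store)): drop {at(store)}, keep {key_at(k2,kitchen), locked(d_kitchen_lab), open(d_hall_store), open(d_lab_hall)}, require {at(hall), open(d_hall_store)}
    → {at(hall), key_at(k2,kitchen), locked(d_kitchen_lab), open(d_hall_store), open(d_lab_hall)}
  through step 1 (move(lab,hall)): drop {at(hall)}, keep {key_at(k2,kitchen), locked(d_kitchen_lab), open(d_hall_store), open(d_lab_hall)}, require {at(lab), open(d_lab_hall)}
    → {at(lab), key_at(k2,kitchen), locked(d_kitchen_lab), open(d_hall_store), open(d_lab_hall)}

== RESULT ==
["at(lab)", "key_at(k2,kitchen)", "locked(d_kitchen_lab)", "open(d_hall_store)", "open(d_lab_hall)"]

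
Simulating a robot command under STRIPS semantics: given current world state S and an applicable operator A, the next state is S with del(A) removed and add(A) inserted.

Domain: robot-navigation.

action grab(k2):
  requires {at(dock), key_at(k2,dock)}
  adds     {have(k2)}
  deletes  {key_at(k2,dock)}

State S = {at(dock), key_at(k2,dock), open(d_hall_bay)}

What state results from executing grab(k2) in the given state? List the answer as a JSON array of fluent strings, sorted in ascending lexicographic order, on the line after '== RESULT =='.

Compute (S \ del) ∪ add:
  pre ⊆ S: {at(dock), key_at(k2,dock)} ⊆ S  — applicable
  S \ del = {at(dock), open(d_hall_bay)}
  ∪ add   = {at(dock), have(k2), open(d_hall_bay)}

== RESULT ==
["at(dock)", "have(k2)", "open(d_hall_bay)"]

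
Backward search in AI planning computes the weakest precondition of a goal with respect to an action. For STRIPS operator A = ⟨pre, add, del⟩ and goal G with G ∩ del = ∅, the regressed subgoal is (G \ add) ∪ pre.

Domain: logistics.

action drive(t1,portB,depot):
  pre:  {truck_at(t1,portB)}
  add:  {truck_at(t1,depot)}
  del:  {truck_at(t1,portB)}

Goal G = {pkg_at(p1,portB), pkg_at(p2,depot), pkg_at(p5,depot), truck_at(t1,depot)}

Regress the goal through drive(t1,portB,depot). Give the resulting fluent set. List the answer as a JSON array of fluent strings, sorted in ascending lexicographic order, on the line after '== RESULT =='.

Regress:
  G ∩ del = {}  (empty — regression defined)
  G \ add = {pkg_at(p1,portB), pkg_at(p2,depot), pkg_at(p5,depot), truck_at(t1,depot)} \ {truck_at(t1,depot)} = {pkg_at(p1,portB), pkg_at(p2,depot), pkg_at(p5,depot)}
  ∪ pre   = {pkg_at(p1,portB), pkg_at(p2,depot), pkg_at(p5,depot)} ∪ {truck_at(t1,portB)}
          = {pkg_at(p1,portB), pkg_at(p2,depot), pkg_at(p5,depot), truck_at(t1,portB)}

== RESULT ==
["pkg_at(p1,portB)", "pkg_at(p2,depot)", "pkg_at(p5,depot)", "truck_at(t1,portB)"]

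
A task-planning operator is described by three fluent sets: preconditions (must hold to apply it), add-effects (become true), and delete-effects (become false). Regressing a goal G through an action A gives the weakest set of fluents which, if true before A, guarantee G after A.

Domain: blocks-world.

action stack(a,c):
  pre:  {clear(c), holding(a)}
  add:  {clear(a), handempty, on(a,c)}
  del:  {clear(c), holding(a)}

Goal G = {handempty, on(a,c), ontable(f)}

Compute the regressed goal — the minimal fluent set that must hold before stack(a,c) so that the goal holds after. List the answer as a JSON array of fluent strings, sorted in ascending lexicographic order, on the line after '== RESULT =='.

Compute (G \ add) ∪ pre:
  G ∩ del = {}  (empty — regression defined)
  G \ add = {handempty, on(a,c), ontable(f)} \ {clear(a), handempty, on(a,c)} = {ontable(f)}
  ∪ pre   = {ontable(f)} ∪ {clear(c), holding(a)}
          = {clear(c), holding(a), ontable(f)}

== RESULT ==
["clear(c)", "holding(a)", "ontable(f)"]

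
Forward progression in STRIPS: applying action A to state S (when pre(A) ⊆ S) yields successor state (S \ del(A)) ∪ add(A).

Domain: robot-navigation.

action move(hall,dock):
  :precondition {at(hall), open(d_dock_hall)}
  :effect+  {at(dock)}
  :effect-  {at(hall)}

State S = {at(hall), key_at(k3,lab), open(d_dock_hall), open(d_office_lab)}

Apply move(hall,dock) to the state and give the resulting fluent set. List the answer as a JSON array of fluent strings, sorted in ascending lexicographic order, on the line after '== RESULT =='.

Progress:
  pre ⊆ S: {at(hall), open(d_dock_hall)} ⊆ S  — applicable
  S \ del = {key_at(k3,lab), open(d_dock_hall), open(d_office_lab)}
  ∪ add   = {at(dock), key_at(k3,lab), open(d_dock_hall), open(d_office_lab)}

== RESULT ==
["at(dock)", "key_at(k3,lab)", "open(d_dock_hall)", "open(d_office_lab)"]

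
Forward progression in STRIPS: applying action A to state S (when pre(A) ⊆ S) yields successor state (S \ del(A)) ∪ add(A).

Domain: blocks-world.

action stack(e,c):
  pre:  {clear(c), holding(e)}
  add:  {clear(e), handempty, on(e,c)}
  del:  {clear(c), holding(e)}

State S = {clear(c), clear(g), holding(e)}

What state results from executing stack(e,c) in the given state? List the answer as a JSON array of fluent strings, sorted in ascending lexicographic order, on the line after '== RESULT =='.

Progress:
  pre ⊆ S: {clear(c), holding(e)} ⊆ S  — applicable
  S \ del = {clear(g)}
  ∪ add   = {clear(e), clear(g), handempty, on(e,c)}

== RESULT ==
["clear(e)", "clear(g)", "handempty", "on(e,c)"]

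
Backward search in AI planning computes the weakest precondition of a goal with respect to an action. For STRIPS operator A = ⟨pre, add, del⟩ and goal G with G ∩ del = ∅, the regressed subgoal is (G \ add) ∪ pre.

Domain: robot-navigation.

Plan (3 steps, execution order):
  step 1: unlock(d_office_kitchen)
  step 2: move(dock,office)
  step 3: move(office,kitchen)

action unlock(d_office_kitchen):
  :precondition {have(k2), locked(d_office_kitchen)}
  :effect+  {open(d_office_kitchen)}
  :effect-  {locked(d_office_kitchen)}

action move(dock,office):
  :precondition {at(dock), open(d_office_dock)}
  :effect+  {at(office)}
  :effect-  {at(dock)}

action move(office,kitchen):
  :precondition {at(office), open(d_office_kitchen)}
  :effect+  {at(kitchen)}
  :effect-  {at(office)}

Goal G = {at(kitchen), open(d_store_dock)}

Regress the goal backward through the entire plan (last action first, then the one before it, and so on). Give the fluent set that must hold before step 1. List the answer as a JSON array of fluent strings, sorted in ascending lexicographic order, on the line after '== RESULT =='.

Work backward from the goal:
  through step 3 (move(office,kitchen)): drop {at(kitchen)}, keep {open(d_store_dock)}, require {at(office), open(d_office_kitchen)}
    → {at(office), open(d_office_kitchen), open(d_store_dock)}
  through step 2 (move(dock,office)): drop {at(office)}, keep {open(d_office_kitchen), open(d_store_dock)}, require {at(dock), open(d_office_dock)}
    → {at(dock), open(d_office_dock), open(d_office_kitchen), open(d_store_dock)}
  through step 1 (unlock(d_office_kitchen)): drop {open(d_office_kitchen)}, keep {at(dock), open(d_office_dock), open(d_store_dock)}, require {have(k2), locked(d_office_kitchen)}
    → {at(dock), have(k2), locked(d_office_kitchen), open(d_office_dock), open(d_store_dock)}

== RESULT ==
["at(dock)", "have(k2)", "locked(d_office_kitchen)", "open(d_office_dock)", "open(d_store_dock)"]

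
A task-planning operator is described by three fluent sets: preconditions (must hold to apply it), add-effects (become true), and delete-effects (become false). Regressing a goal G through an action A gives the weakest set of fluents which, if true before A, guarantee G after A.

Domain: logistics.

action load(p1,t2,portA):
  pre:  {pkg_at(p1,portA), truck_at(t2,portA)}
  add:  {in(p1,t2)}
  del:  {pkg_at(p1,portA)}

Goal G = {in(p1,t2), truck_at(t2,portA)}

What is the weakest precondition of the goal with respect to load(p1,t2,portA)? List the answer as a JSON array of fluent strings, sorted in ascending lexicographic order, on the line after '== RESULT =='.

Regress:
  G ∩ del = {}  (empty — regression defined)
  G \ add = {in(p1,t2), truck_at(t2,portA)} \ {in(p1,t2)} = {truck_at(t2,portA)}
  ∪ pre   = {truck_at(t2,portA)} ∪ {pkg_at(p1,portA), truck_at(t2,portA)}
          = {pkg_at(p1,portA), truck_at(t2,portA)}

== RESULT ==
["pkg_at(p1,portA)", "truck_at(t2,portA)"]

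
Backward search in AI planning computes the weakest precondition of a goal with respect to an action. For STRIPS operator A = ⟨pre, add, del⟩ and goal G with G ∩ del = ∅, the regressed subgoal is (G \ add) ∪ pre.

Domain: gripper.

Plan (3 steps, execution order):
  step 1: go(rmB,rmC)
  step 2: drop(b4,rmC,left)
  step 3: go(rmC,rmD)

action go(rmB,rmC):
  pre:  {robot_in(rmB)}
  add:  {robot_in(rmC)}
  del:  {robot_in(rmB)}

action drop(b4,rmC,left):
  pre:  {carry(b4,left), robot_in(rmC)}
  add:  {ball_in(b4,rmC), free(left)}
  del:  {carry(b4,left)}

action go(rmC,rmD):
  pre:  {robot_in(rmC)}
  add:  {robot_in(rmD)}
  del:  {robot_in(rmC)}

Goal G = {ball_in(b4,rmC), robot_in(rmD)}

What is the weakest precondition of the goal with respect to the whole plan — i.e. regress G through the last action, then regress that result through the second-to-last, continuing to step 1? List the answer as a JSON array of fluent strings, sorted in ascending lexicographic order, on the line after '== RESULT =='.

Regress step by step:
  through step 3 (go(rmC,rmD)): drop {robot_in(rmD)}, keep {ball_in(b4,rmC)}, require {robot_in(rmC)}
    → {ball_in(b4,rmC), robot_in(rmC)}
  through step 2 (drop(b4,rmC,left)): drop {ball_in(b4,rmC)}, keep {robot_in(rmC)}, require {carry(b4,left), robot_in(rmC)}
    → {carry(b4,left), robot_in(rmC)}
  through step 1 (go(rmB,rmC)): drop {robot_in(rmC)}, keep {carry(b4,left)}, require {robot_in(rmB)}
    → {carry(b4,left), robot_in(rmB)}

== RESULT ==
["carry(b4,left)", "robot_in(rmB)"]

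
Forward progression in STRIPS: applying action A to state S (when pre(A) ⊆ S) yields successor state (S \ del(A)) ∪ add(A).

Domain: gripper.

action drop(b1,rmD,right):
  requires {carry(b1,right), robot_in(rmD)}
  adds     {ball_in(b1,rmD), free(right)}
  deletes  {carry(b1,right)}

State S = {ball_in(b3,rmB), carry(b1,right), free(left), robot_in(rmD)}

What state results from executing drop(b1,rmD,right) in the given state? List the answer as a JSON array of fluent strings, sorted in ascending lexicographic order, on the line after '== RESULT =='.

Compute (S \ del) ∪ add:
  pre ⊆ S: {carry(b1,right), robot_in(rmD)} ⊆ S  — applicable
  S \ del = {ball_in(b3,rmB), free(left), robot_in(rmD)}
  ∪ add   = {ball_in(b1,rmD), ball_in(b3,rmB), free(left), free(right), robot_in(rmD)}

== RESULT ==
["ball_in(b1,rmD)", "ball_in(b3,rmB)", "free(left)", "free(right)", "robot_in(rmD)"]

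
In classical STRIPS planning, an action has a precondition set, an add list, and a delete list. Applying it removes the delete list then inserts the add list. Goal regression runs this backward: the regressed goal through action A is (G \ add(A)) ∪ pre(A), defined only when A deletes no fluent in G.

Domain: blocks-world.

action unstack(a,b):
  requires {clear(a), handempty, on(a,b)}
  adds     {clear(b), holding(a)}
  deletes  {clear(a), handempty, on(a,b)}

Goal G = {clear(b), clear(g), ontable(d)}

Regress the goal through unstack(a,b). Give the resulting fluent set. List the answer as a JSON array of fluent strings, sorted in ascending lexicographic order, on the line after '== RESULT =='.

Compute (G \ add) ∪ pre:
  G ∩ del = {}  (empty — regression defined)
  G \ add = {clear(b), clear(g), ontable(d)} \ {clear(b), holding(a)} = {clear(g), ontable(d)}
  ∪ pre   = {clear(g), ontable(d)} ∪ {clear(a), handempty, on(a,b)}
          = {clear(a), clear(g), handempty, on(a,b), ontable(d)}

== RESULT ==
["clear(a)", "clear(g)", "handempty", "on(a,b)", "ontable(d)"]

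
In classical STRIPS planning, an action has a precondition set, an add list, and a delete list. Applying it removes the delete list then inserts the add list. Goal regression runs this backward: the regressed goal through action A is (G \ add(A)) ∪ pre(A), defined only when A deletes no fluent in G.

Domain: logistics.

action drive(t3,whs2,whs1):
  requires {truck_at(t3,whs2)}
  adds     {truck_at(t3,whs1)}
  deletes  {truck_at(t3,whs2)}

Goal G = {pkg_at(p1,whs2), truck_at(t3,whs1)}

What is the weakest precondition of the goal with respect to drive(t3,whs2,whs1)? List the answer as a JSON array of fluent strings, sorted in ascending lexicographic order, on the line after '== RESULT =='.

Compute (G \ add) ∪ pre:
  G ∩ del = {}  (empty — regression defined)
  G \ add = {pkg_at(p1,whs2), truck_at(t3,whs1)} \ {truck_at(t3,whs1)} = {pkg_at(p1,whs2)}
  ∪ pre   = {pkg_at(p1,whs2)} ∪ {truck_at(t3,whs2)}
          = {pkg_at(p1,whs2), truck_at(t3,whs2)}

== RESULT ==
["pkg_at(p1,whs2)", "truck_at(t3,whs2)"]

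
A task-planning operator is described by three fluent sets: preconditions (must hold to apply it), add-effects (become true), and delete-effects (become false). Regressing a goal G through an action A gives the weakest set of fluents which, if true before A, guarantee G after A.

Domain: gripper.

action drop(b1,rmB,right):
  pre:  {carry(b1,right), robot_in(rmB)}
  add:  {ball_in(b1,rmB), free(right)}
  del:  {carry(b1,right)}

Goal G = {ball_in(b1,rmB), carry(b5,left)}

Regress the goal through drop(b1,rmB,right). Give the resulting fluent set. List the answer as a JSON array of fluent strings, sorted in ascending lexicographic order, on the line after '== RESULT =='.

Compute (G \ add) ∪ pre:
  G ∩ del = {}  (empty — regression defined)
  G \ add = {ball_in(b1,rmB), carry(b5,left)} \ {ball_in(b1,rmB), free(right)} = {carry(b5,left)}
  ∪ pre   = {carry(b5,left)} ∪ {carry(b1,right), robot_in(rmB)}
          = {carry(b1,right), carry(b5,left), robot_in(rmB)}

== RESULT ==
["carry(b1,right)", "carry(b5,left)", "robot_in(rmB)"]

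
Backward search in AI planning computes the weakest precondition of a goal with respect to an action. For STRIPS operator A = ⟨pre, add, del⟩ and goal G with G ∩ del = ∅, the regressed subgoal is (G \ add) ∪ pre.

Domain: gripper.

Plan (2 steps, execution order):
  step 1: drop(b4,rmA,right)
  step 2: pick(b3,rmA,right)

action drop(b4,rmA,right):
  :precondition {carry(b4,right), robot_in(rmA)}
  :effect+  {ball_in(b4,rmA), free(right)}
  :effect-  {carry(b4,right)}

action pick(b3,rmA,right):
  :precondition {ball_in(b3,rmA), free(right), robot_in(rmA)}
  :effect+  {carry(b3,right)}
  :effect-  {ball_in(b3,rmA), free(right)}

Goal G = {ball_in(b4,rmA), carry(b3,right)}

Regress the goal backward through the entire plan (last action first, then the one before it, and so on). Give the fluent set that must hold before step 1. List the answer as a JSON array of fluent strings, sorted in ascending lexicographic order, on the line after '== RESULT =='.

Work backward from the goal:
  through step 2 (pick(b3,rmA,right)): drop {carry(b3,right)}, keep {ball_in(b4,rmA)}, require {ball_in(b3,rmA), free(right), robot_in(rmA)}
    → {ball_in(b3,rmA), ball_in(b4,rmA), free(right), robot_in(rmA)}
  through step 1 (drop(b4,rmA,right)): drop {ball_in(b4,rmA), free(right)}, keep {ball_in(b3,rmA), robot_in(rmA)}, require {carry(b4,right), robot_in(rmA)}
    → {ball_in(b3,rmA), carry(b4,right), robot_in(rmA)}

== RESULT ==
["ball_in(b3,rmA)", "carry(b4,right)", "robot_in(rmA)"]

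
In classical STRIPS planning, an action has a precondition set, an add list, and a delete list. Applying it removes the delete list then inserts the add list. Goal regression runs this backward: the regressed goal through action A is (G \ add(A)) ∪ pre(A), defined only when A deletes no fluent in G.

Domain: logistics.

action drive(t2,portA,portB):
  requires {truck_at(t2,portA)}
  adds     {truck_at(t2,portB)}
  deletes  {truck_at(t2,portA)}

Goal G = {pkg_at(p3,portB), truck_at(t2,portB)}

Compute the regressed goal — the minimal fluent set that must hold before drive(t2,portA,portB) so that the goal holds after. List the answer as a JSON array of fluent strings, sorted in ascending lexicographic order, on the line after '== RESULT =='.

Regress:
  G ∩ del = {}  (empty — regression defined)
  G \ add = {pkg_at(p3,portB), truck_at(t2,portB)} \ {truck_at(t2,portB)} = {pkg_at(p3,portB)}
  ∪ pre   = {pkg_at(p3,portB)} ∪ {truck_at(t2,portA)}
          = {pkg_at(p3,portB), truck_at(t2,portA)}

== RESULT ==
["pkg_at(p3,portB)", "truck_at(t2,portA)"]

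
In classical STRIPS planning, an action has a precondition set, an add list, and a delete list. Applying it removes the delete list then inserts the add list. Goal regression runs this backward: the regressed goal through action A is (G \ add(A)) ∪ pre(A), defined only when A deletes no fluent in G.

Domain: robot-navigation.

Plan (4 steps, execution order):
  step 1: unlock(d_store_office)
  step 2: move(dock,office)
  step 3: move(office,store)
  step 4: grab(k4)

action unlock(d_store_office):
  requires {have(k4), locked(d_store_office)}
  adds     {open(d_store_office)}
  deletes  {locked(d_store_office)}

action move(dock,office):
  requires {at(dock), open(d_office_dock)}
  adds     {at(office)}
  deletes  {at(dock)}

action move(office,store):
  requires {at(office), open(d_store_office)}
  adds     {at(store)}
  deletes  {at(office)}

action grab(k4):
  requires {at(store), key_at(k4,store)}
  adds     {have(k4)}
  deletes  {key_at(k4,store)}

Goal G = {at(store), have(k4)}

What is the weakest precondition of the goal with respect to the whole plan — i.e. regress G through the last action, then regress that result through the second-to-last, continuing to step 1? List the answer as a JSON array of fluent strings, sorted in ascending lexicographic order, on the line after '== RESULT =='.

Regress step by step:
  through step 4 (grab(k4)): drop {have(k4)}, keep {at(store)}, require {at(store), key_at(k4,store)}
    → {at(store), key_at(k4,store)}
  through step 3 (move(office,store)): drop {at(store)}, keep {key_at(k4,store)}, require {at(office), open(d_store_office)}
    → {at(office), key_at(k4,store), open(d_store_office)}
  through step 2 (move(dock,office)): drop {at(office)}, keep {key_at(k4,store), open(d_store_office)}, require {at(dock), open(d_office_dock)}
    → {at(dock), key_at(k4,store), open(d_office_dock), open(d_store_office)}
  through step 1 (unlock(d_store_office)): drop {open(d_store_office)}, keep {at(dock), key_at(k4,store), open(d_office_dock)}, require {have(k4), locked(d_store_office)}
    → {at(dock), have(k4), key_at(k4,store), locked(d_store_office), open(d_office_dock)}

== RESULT ==
["at(dock)", "have(k4)", "key_at(k4,store)", "locked(d_store_office)", "open(d_office_dock)"]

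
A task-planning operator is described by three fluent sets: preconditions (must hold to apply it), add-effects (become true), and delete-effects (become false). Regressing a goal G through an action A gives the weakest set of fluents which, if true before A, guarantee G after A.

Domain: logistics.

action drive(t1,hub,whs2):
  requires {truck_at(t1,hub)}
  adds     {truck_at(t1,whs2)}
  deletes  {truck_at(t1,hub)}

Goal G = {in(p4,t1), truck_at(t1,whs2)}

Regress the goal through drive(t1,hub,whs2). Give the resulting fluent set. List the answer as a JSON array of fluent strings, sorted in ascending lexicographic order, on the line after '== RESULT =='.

Regress:
  G ∩ del = {}  (empty — regression defined)
  G \ add = {in(p4,t1), truck_at(t1,whs2)} \ {truck_at(t1,whs2)} = {in(p4,t1)}
  ∪ pre   = {in(p4,t1)} ∪ {truck_at(t1,hub)}
          = {in(p4,t1), truck_at(t1,hub)}

== RESULT ==
["in(p4,t1)", "truck_at(t1,hub)"]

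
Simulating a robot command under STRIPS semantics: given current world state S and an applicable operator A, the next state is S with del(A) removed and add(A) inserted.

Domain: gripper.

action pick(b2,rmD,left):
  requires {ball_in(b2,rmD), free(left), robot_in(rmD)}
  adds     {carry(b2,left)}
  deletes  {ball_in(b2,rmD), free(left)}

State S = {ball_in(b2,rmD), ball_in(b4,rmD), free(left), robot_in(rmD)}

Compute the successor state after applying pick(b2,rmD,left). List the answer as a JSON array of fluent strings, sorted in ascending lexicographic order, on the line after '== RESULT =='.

Compute (S \ del) ∪ add:
  pre ⊆ S: {ball_in(b2,rmD), free(left), robot_in(rmD)} ⊆ S  — applicable
  S \ del = {ball_in(b4,rmD), robot_in(rmD)}
  ∪ add   = {ball_in(b4,rmD), carry(b2,left), robot_in(rmD)}

== RESULT ==
["ball_in(b4,rmD)", "carry(b2,left)", "robot_in(rmD)"]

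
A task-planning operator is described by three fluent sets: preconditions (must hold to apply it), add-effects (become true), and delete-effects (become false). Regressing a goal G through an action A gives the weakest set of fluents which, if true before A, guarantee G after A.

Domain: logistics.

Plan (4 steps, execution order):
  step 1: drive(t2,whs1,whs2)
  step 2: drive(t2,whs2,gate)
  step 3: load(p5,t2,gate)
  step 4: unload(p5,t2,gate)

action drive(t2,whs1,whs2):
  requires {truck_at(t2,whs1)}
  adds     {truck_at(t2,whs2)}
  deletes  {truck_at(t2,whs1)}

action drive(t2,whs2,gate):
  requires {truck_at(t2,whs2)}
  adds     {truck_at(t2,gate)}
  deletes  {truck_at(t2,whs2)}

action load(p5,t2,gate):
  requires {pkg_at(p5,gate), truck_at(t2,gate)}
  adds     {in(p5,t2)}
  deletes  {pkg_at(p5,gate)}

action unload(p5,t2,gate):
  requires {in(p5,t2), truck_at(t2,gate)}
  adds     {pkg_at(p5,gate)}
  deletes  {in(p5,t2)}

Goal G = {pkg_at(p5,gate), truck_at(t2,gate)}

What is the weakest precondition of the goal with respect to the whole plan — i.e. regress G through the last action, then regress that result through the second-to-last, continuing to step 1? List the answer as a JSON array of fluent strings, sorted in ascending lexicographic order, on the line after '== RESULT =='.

Regress step by step:
  through step 4 (unload(p5,t2,gate)): drop {pkg_at(p5,gate)}, keep {truck_at(t2,gate)}, require {in(p5,t2), truck_at(t2,gate)}
    → {in(p5,t2), truck_at(t2,gate)}
  through step 3 (load(p5,t2,gate)): drop {in(p5,t2)}, keep {truck_at(t2,gate)}, require {pkg_at(p5,gate), truck_at(t2,gate)}
    → {pkg_at(p5,gate), truck_at(t2,gate)}
  through step 2 (drive(t2,whs2,gate)): drop {truck_at(t2,gate)}, keep {pkg_at(p5,gate)}, require {truck_at(t2,whs2)}
    → {pkg_at(p5,gate), truck_at(t2,whs2)}
  through step 1 (drive(t2,whs1,whs2)): drop {truck_at(t2,whs2)}, keep {pkg_at(p5,gate)}, require {truck_at(t2,whs1)}
    → {pkg_at(p5,gate), truck_at(t2,whs1)}

== RESULT ==
["pkg_at(p5,gate)", "truck_at(t2,whs1)"]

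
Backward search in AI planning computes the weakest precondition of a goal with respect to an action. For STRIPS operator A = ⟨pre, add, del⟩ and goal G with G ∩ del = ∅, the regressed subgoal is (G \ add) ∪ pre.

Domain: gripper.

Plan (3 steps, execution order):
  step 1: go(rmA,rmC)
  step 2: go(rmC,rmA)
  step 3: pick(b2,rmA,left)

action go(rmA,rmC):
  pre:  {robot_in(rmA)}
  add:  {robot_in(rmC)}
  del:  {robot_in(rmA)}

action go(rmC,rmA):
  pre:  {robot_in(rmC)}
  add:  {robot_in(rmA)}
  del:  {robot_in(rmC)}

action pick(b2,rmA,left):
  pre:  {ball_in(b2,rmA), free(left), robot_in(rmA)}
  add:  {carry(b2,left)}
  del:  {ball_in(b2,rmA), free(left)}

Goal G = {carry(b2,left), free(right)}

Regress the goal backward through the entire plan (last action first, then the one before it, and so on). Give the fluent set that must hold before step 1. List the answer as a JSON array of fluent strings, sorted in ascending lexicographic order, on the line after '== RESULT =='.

Work backward from the goal:
  through step 3 (pick(b2,rmA,left)): drop {carry(b2,left)}, keep {free(right)}, require {ball_in(b2,rmA), free(left), robot_in(rmA)}
    → {ball_in(b2,rmA), free(left), free(right), robot_in(rmA)}
  through step 2 (go(rmC,rmA)): drop {robot_in(rmA)}, keep {ball_in(b2,rmA), free(left), free(right)}, require {robot_in(rmC)}
    → {ball_in(b2,rmA), free(left), free(right), robot_in(rmC)}
  through step 1 (go(rmA,rmC)): drop {robot_in(rmC)}, keep {ball_in(b2,rmA), free(left), free(right)}, require {robot_in(rmA)}
    → {ball_in(b2,rmA), free(left), free(right), robot_in(rmA)}

== RESULT ==
["ball_in(b2,rmA)", "free(left)", "free(right)", "robot_in(rmA)"]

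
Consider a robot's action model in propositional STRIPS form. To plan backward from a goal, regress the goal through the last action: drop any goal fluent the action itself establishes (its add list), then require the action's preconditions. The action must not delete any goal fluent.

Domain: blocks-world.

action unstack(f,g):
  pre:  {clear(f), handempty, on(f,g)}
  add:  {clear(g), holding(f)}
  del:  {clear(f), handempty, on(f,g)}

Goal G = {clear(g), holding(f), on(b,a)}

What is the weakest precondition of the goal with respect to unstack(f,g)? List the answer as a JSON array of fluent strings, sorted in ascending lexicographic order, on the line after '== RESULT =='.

Regress:
  G ∩ del = {}  (empty — regression defined)
  G \ add = {clear(g), holding(f), on(b,a)} \ {clear(g), holding(f)} = {on(b,a)}
  ∪ pre   = {on(b,a)} ∪ {clear(f), handempty, on(f,g)}
          = {clear(f), handempty, on(b,a), on(f,g)}

== RESULT ==
["clear(f)", "handempty", "on(b,a)", "on(f,g)"]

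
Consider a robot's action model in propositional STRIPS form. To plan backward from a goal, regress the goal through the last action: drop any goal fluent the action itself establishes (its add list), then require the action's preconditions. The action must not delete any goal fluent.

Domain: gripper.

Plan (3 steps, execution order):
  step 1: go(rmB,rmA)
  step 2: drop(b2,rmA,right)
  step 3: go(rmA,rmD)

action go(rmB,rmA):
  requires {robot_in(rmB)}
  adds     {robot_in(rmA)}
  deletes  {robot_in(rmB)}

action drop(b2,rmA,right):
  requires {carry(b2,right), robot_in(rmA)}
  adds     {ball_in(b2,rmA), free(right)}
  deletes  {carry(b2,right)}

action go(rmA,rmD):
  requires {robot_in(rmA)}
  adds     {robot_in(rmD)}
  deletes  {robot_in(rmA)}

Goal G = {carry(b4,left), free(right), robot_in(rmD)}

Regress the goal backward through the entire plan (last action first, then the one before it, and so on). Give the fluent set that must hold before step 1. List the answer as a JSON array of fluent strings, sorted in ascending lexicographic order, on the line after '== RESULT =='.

Regress step by step:
  through step 3 (go(rmA,rmD)): drop {robot_in(rmD)}, keep {carry(b4,left), free(right)}, require {robot_in(rmA)}
    → {carry(b4,left), free(right), robot_in(rmA)}
  through step 2 (drop(b2,rmA,right)): drop {free(right)}, keep {carry(b4,left), robot_in(rmA)}, require {carry(b2,right), robot_in(rmA)}
    → {carry(b2,right), carry(b4,left), robot_in(rmA)}
  through step 1 (go(rmB,rmA)): drop {robot_in(rmA)}, keep {carry(b2,right), carry(b4,left)}, require {robot_in(rmB)}
    → {carry(b2,right), carry(b4,left), robot_in(rmB)}

== RESULT ==
["carry(b2,right)", "carry(b4,left)", "robot_in(rmB)"]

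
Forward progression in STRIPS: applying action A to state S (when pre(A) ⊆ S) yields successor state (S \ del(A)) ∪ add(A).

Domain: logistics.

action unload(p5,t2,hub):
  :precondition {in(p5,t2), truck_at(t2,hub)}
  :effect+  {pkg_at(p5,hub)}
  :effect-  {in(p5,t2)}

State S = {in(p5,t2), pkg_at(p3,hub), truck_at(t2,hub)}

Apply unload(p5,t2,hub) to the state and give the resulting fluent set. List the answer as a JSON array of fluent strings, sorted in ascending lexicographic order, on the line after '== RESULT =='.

Progress:
  pre ⊆ S: {in(p5,t2), truck_at(t2,hub)} ⊆ S  — applicable
  S \ del = {pkg_at(p3,hub), truck_at(t2,hub)}
  ∪ add   = {pkg_at(p3,hub), pkg_at(p5,hub), truck_at(t2,hub)}

== RESULT ==
["pkg_at(p3,hub)", "pkg_at(p5,hub)", "truck_at(t2,hub)"]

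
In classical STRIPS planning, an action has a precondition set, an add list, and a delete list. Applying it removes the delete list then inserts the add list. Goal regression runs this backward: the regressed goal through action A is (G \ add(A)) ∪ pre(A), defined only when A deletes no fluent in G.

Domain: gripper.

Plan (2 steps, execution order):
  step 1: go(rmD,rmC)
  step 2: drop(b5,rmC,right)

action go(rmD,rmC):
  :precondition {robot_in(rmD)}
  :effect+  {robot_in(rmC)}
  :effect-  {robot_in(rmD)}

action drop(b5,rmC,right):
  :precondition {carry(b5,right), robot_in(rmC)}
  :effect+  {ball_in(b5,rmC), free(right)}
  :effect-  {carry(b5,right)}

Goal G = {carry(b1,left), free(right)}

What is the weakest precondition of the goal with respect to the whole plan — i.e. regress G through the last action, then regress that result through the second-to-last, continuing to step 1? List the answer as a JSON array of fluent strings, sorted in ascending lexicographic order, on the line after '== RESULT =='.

Regress step by step:
  through step 2 (drop(b5,rmC,right)): drop {free(right)}, keep {carry(b1,left)}, require {carry(b5,right), robot_in(rmC)}
    → {carry(b1,left), carry(b5,right), robot_in(rmC)}
  through step 1 (go(rmD,rmC)): drop {robot_in(rmC)}, keep {carry(b1,left), carry(b5,right)}, require {robot_in(rmD)}
    → {carry(b1,left), carry(b5,right), robot_in(rmD)}

== RESULT ==
["carry(b1,left)", "carry(b5,right)", "robot_in(rmD)"]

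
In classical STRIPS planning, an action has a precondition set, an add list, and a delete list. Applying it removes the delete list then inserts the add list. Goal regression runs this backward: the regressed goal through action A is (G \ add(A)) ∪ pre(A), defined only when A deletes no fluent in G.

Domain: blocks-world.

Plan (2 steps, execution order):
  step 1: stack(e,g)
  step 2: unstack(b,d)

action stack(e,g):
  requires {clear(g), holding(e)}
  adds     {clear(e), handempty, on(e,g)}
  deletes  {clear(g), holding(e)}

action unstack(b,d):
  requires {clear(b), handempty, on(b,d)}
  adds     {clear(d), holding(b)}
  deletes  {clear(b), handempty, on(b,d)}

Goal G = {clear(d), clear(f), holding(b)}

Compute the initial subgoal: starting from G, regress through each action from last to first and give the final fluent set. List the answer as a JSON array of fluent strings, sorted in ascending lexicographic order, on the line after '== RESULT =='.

Work backward from the goal:
  through step 2 (unstack(b,d)): drop {clear(d), holding(b)}, keep {clear(f)}, require {clear(b), handempty, on(b,d)}
    → {clear(b), clear(f), handempty, on(b,d)}
  through step 1 (stack(e,g)): drop {handempty}, keep {clear(b), clear(f), on(b,d)}, require {clear(g), holding(e)}
    → {clear(b), clear(f), clear(g), holding(e), on(b,d)}

== RESULT ==
["clear(b)", "clear(f)", "clear(g)", "holding(e)", "on(b,d)"]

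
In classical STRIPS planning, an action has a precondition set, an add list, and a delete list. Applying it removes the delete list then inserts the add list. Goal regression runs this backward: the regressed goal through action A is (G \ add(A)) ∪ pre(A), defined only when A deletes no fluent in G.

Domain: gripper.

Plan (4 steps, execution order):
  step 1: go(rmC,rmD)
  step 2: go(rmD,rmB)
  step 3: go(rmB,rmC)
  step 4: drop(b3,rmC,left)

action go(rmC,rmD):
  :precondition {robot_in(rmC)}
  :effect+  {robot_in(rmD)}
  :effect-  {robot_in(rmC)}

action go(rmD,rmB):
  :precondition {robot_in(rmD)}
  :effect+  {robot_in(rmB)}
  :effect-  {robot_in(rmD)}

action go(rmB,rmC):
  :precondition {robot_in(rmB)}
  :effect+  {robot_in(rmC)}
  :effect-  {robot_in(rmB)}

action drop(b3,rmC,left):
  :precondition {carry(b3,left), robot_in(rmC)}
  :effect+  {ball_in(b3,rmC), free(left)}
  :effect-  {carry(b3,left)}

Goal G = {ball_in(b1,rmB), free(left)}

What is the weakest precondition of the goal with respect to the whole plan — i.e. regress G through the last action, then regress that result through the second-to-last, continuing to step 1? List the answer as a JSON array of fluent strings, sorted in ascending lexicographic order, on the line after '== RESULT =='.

Regress step by step:
  through step 4 (drop(b3,rmC,left)): drop {free(left)}, keep {ball_in(b1,rmB)}, require {carry(b3,left), robot_in(rmC)}
    → {ball_in(b1,rmB), carry(b3,left), robot_in(rmC)}
  through step 3 (go(rmB,rmC)): drop {robot_in(rmC)}, keep {ball_in(b1,rmB), carry(b3,left)}, require {robot_in(rmB)}
    → {ball_in(b1,rmB), carry(b3,left), robot_in(rmB)}
  through step 2 (go(rmD,rmB)): drop {robot_in(rmB)}, keep {ball_in(b1,rmB), carry(b3,left)}, require {robot_in(rmD)}
    → {ball_in(b1,rmB), carry(b3,left), robot_in(rmD)}
  through step 1 (go(rmC,rmD)): drop {robot_in(rmD)}, keep {ball_in(b1,rmB), carry(b3,left)}, require {robot_in(rmC)}
    → {ball_in(b1,rmB), carry(b3,left), robot_in(rmC)}

== RESULT ==
["ball_in(b1,rmB)", "carry(b3,left)", "robot_in(rmC)"]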